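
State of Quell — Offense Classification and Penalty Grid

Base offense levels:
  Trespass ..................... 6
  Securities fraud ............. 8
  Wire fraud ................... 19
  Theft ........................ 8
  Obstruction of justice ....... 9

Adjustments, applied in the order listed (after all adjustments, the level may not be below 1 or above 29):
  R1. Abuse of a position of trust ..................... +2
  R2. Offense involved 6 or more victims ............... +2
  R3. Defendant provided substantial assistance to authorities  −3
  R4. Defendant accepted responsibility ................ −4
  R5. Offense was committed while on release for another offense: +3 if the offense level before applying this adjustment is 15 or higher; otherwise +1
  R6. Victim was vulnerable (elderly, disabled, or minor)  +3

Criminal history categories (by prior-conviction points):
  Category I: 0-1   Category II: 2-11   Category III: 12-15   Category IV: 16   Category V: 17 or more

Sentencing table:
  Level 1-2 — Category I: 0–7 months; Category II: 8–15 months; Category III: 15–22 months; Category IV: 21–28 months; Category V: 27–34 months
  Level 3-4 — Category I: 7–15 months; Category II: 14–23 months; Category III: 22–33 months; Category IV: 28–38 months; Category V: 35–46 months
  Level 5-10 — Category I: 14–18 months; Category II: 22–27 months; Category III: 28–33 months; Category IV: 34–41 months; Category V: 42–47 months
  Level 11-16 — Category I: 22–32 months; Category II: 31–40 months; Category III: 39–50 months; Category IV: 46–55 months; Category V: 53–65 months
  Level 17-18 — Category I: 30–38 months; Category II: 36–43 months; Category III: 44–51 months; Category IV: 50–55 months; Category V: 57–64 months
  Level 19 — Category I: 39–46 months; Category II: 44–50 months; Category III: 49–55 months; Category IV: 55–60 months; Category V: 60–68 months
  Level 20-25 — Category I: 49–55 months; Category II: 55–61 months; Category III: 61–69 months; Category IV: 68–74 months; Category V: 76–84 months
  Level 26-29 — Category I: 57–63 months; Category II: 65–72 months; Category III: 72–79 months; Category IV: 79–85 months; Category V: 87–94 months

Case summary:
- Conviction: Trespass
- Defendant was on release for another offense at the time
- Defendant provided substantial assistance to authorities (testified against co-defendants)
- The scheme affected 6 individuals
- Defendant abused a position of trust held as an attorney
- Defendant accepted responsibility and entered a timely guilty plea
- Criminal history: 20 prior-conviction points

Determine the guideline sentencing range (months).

35-46 months

Base offense level for trespass: 6.
R1 applies: 6 + 2 = 8.
R2 applies: 8 + 2 = 10.
R3 applies: 10 − 3 = 7.
R4 applies: 7 − 4 = 3.
R5 applies (level before this adjustment is 3 < 15, so +1): 3 + 1 = 4.
R6 does not apply.
Final offense level: 4.
Criminal history: 20 prior points → Category V (17+).
Level 4 falls in the 3-4 band.
Grid: Level 3-4 × Category V = 35-46 months.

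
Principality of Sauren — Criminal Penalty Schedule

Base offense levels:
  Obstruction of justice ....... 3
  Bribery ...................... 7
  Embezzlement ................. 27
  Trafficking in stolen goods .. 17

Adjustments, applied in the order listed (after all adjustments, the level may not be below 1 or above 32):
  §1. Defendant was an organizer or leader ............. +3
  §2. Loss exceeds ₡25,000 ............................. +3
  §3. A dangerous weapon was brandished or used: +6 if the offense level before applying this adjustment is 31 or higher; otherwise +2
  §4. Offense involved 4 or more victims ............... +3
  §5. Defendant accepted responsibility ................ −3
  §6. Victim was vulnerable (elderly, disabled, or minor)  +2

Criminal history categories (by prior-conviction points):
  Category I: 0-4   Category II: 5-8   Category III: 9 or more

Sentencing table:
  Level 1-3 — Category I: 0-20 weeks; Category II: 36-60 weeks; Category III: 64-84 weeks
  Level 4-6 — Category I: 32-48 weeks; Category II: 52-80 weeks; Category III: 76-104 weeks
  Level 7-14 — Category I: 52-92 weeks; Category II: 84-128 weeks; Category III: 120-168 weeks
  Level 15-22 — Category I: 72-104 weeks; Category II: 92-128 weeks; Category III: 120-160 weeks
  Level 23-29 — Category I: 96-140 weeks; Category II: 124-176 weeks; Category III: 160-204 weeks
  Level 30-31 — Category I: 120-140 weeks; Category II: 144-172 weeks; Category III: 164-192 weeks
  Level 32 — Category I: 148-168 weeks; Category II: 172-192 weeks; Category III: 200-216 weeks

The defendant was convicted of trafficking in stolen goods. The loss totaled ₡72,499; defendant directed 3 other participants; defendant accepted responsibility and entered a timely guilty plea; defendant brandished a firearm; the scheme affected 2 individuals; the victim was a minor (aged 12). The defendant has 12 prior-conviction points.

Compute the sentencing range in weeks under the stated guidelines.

Base offense level for trafficking in stolen goods: 17.
§1 applies: 17 + 3 = 20.
§2 applies: 20 + 3 = 23.
§3 applies (level before this adjustment is 23 < 31, so +2): 23 + 2 = 25.
§4 does not apply.
§5 applies: 25 − 3 = 22.
§6 applies: 22 + 2 = 24.
Final offense level: 24.
Criminal history: 12 prior points → Category III (9+).
Level 24 falls in the 23-29 band.
Grid: Level 23-29 × Category III = 160-204 weeks.

160-204 weeks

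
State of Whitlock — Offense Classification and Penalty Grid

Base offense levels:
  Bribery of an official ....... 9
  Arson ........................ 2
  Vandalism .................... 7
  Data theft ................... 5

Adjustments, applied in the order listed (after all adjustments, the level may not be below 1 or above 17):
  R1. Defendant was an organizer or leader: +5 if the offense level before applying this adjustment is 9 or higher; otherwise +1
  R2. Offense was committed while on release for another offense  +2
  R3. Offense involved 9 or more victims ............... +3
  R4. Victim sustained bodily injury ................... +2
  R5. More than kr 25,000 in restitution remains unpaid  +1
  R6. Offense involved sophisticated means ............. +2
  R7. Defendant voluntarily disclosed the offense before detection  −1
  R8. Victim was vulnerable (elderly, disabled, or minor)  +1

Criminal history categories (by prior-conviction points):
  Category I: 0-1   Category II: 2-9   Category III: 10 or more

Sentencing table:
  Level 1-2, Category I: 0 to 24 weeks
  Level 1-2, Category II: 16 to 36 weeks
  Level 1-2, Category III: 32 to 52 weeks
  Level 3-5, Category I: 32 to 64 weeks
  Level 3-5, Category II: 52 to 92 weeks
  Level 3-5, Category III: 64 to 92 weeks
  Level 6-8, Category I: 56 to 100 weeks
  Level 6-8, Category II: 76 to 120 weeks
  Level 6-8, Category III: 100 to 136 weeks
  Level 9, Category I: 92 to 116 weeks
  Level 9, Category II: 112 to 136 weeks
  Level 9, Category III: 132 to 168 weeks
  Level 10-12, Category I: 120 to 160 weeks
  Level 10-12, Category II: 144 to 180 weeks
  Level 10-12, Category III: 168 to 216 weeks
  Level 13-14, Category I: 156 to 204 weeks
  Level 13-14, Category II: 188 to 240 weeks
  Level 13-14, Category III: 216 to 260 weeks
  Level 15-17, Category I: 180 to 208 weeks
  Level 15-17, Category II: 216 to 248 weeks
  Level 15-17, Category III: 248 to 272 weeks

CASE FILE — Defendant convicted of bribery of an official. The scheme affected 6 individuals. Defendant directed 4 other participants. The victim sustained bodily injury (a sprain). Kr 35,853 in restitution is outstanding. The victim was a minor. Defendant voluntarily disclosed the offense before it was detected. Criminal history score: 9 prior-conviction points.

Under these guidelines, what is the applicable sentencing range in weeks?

216-248 weeks

Base offense level for bribery of an official: 9.
R1 applies (level before this adjustment is 9 ≥ 9, so +5): 9 + 5 = 14.
R2 does not apply.
R3 does not apply.
R4 applies: 14 + 2 = 16.
R5 applies: 16 + 1 = 17.
R6 does not apply.
R7 applies: 17 − 1 = 16.
R8 applies: 16 + 1 = 17.
Final offense level: 17.
Criminal history: 9 prior points → Category II (2-9).
Level 17 falls in the 15-17 band.
Grid: Level 15-17 × Category II = 216-248 weeks.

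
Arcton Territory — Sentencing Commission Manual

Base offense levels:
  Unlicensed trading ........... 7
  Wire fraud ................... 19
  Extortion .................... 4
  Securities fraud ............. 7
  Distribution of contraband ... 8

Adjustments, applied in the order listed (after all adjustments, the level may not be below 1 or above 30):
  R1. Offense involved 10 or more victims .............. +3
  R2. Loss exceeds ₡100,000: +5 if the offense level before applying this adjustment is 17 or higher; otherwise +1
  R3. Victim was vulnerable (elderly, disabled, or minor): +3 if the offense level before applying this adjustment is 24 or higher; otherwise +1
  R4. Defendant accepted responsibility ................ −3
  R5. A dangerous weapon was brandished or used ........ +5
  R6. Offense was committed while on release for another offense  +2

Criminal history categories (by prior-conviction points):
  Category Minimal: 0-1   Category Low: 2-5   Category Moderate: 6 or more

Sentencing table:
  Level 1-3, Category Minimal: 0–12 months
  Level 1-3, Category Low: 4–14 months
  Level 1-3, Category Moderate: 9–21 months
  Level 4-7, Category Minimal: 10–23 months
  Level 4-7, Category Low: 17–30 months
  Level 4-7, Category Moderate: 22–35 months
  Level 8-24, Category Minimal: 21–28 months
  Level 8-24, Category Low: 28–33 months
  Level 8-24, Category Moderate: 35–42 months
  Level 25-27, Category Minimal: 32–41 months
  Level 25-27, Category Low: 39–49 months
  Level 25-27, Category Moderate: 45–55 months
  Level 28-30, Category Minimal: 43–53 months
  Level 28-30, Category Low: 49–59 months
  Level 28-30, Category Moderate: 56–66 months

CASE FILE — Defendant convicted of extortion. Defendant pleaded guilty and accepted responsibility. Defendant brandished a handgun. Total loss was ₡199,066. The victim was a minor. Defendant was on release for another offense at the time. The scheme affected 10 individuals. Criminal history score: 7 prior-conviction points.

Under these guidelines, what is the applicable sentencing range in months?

Base offense level for extortion: 4.
R1 applies: 4 + 3 = 7.
R2 applies (level before this adjustment is 7 < 17, so +1): 7 + 1 = 8.
R3 applies (level before this adjustment is 8 < 24, so +1): 8 + 1 = 9.
R4 applies: 9 − 3 = 6.
R5 applies: 6 + 5 = 11.
R6 applies: 11 + 2 = 13.
Final offense level: 13.
Criminal history: 7 prior points → Category Moderate (6+).
Level 13 falls in the 8-24 band.
Grid: Level 8-24 × Category Moderate = 35-42 months.

35-42 months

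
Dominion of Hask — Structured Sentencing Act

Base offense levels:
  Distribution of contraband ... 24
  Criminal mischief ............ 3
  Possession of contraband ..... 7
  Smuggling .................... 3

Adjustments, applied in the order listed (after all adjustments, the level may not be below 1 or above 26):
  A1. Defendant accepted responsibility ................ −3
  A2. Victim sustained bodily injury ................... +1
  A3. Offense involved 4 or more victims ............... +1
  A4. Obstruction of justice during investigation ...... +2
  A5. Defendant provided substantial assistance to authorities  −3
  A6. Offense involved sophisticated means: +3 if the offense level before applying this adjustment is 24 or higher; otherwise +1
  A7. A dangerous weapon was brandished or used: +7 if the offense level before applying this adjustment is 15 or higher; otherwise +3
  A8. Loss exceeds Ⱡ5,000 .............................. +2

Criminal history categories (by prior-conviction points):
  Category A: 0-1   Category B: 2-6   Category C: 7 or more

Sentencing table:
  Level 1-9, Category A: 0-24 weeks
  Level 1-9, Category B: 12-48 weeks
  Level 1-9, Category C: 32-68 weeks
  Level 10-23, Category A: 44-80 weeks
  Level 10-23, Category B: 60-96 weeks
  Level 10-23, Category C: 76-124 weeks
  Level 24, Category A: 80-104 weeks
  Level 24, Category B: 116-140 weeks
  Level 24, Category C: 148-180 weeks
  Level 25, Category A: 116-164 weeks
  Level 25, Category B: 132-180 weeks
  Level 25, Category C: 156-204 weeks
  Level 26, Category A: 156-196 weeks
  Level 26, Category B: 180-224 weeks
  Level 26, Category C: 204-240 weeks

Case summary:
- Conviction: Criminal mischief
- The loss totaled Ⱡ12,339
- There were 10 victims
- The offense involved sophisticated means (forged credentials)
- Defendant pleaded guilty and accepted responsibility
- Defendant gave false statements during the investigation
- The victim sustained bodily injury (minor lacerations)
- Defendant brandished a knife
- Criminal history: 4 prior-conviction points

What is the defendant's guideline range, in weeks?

60-96 weeks

Base offense level for criminal mischief: 3.
A1 applies: 3 − 3 = 0.
A2 applies: 0 + 1 = 1.
A3 applies: 1 + 1 = 2.
A4 applies: 2 + 2 = 4.
A6 applies (level before this adjustment is 4 < 24, so +1): 4 + 1 = 5.
A7 applies (level before this adjustment is 5 < 15, so +3): 5 + 3 = 8.
A8 applies: 8 + 2 = 10.
Final offense level: 10.
Criminal history: 4 prior points → Category B (2-6).
Level 10 falls in the 10-23 band.
Grid: Level 10-23 × Category B = 60-96 weeks.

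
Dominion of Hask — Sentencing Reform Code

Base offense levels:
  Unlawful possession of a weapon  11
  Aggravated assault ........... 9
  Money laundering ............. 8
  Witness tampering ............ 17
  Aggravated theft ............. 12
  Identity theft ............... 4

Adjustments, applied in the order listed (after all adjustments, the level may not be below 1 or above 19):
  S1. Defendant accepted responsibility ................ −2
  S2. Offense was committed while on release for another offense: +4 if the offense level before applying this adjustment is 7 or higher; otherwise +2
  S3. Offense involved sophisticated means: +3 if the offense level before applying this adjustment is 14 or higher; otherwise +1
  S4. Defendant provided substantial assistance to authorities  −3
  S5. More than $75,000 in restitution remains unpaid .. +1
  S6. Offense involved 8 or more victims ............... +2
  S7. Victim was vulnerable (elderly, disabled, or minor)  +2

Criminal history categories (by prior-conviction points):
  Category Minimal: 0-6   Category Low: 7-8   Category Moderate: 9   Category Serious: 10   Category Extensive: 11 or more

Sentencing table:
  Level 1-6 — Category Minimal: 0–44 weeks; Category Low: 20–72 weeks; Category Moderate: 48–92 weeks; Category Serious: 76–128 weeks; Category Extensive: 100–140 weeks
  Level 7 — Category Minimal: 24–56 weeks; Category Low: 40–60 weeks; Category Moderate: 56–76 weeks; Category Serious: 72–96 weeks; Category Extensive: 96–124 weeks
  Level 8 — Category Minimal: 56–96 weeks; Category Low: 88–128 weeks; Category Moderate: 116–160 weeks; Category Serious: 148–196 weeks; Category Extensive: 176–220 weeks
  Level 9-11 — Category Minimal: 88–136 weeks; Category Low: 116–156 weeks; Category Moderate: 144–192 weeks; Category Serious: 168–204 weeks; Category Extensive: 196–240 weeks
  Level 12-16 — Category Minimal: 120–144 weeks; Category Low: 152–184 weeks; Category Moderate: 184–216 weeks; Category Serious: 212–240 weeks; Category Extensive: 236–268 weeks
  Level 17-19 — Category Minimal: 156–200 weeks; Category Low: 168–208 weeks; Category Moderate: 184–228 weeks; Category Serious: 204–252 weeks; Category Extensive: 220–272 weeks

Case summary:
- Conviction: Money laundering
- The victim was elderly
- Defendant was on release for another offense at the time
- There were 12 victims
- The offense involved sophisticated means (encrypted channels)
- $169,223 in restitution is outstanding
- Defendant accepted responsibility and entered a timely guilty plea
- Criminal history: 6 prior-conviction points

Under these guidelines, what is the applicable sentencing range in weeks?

120-144 weeks

Base offense level for money laundering: 8.
S1 applies: 8 − 2 = 6.
S2 applies (level before this adjustment is 6 < 7, so +2): 6 + 2 = 8.
S3 applies (level before this adjustment is 8 < 14, so +1): 8 + 1 = 9.
S4 does not apply.
S5 applies: 9 + 1 = 10.
S6 applies: 10 + 2 = 12.
S7 applies: 12 + 2 = 14.
Final offense level: 14.
Criminal history: 6 prior points → Category Minimal (0-6).
Level 14 falls in the 12-16 band.
Grid: Level 12-16 × Category Minimal = 120-144 weeks.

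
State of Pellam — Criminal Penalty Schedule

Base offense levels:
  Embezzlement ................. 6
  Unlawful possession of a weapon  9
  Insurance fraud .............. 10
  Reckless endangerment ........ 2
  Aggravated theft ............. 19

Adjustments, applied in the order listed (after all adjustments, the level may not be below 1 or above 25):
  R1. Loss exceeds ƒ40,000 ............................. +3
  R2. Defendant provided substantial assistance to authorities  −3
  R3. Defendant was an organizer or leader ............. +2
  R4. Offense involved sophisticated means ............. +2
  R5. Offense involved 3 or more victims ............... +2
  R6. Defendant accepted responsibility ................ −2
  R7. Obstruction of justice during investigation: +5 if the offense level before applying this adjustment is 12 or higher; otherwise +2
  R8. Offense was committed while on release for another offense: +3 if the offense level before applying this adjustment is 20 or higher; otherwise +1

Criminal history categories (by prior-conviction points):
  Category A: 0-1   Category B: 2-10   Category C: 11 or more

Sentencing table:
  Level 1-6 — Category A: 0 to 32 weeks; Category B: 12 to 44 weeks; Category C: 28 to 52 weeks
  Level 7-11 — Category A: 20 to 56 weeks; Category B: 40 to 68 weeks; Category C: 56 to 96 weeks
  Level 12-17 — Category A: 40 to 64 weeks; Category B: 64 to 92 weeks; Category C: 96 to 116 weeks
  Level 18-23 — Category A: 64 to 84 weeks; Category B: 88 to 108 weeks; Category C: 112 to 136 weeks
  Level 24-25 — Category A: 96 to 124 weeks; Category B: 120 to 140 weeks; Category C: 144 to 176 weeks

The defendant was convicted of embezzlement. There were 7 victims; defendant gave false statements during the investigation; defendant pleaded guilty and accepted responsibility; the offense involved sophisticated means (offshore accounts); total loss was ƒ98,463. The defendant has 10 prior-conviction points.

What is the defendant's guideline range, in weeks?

Base offense level for embezzlement: 6.
R1 applies: 6 + 3 = 9.
R4 applies: 9 + 2 = 11.
R5 applies: 11 + 2 = 13.
R6 applies: 13 − 2 = 11.
R7 applies (level before this adjustment is 11 < 12, so +2): 11 + 2 = 13.
R8 does not apply.
Final offense level: 13.
Criminal history: 10 prior points → Category B (2-10).
Level 13 falls in the 12-17 band.
Grid: Level 12-17 × Category B = 64-92 weeks.

64-92 weeks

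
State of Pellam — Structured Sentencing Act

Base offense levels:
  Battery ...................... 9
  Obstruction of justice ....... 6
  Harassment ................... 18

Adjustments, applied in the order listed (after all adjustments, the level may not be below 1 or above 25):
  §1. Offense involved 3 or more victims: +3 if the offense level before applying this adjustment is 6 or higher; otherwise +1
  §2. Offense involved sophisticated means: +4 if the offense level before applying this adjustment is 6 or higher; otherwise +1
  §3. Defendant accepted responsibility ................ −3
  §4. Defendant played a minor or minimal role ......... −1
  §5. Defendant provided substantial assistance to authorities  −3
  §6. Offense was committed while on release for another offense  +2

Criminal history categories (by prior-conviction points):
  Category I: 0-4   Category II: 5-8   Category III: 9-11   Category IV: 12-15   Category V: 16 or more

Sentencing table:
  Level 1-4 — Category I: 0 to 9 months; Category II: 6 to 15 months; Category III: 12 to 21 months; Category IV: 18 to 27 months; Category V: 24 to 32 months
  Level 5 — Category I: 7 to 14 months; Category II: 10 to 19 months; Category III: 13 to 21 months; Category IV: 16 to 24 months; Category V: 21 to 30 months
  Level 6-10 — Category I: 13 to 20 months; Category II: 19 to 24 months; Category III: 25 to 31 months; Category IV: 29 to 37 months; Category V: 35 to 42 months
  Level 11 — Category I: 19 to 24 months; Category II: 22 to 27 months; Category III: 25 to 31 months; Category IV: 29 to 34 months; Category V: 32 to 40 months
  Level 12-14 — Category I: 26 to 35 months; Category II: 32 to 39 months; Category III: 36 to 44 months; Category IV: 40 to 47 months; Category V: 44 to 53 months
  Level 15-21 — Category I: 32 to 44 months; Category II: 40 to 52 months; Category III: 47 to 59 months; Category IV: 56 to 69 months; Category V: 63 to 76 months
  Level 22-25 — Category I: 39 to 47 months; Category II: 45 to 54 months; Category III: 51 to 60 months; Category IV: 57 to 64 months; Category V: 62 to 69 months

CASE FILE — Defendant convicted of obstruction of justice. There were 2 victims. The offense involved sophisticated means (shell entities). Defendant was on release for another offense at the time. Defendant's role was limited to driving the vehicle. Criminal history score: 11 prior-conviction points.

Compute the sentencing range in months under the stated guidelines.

25-31 months

Base offense level for obstruction of justice: 6.
§1 does not apply.
§2 applies (level before this adjustment is 6 ≥ 6, so +4): 6 + 4 = 10.
§4 applies: 10 − 1 = 9.
§5 does not apply.
§6 applies: 9 + 2 = 11.
Final offense level: 11.
Criminal history: 11 prior points → Category III (9-11).
Level 11 falls in the 11 band.
Grid: Level 11 × Category III = 25-31 months.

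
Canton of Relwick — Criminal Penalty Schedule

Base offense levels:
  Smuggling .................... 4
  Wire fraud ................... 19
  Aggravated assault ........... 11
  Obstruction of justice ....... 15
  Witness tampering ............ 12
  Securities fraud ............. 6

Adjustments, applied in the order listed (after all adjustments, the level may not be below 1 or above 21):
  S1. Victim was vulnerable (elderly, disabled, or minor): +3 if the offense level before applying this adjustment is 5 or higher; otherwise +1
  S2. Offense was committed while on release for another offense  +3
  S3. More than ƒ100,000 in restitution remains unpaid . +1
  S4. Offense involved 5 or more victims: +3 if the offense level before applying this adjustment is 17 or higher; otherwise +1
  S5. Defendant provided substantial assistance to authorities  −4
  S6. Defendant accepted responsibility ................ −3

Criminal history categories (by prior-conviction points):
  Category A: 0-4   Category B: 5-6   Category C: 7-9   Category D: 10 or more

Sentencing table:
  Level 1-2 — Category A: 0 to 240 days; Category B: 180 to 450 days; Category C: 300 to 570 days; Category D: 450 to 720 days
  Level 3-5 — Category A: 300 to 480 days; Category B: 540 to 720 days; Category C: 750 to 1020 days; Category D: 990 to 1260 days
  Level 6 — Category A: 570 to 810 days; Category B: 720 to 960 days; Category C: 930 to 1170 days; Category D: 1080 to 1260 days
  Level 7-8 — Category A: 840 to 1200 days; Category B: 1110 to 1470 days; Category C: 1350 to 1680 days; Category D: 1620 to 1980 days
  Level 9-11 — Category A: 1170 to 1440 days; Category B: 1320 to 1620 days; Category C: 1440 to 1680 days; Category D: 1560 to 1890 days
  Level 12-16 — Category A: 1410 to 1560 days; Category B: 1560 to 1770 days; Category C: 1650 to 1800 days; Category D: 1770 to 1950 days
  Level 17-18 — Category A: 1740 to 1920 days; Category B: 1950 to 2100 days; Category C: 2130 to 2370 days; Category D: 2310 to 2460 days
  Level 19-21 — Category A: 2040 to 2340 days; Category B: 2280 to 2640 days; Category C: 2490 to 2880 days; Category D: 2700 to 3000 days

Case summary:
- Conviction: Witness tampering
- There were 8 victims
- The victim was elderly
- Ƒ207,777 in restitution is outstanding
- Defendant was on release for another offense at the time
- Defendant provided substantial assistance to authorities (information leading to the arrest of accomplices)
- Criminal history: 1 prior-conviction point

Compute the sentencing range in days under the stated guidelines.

Base offense level for witness tampering: 12.
S1 applies (level before this adjustment is 12 ≥ 5, so +3): 12 + 3 = 15.
S2 applies: 15 + 3 = 18.
S3 applies: 18 + 1 = 19.
S4 applies (level before this adjustment is 19 ≥ 17, so +3): 19 + 3 = 22.
S5 applies: 22 − 4 = 18.
Final offense level: 18.
Criminal history: 1 prior point → Category A (0-4).
Level 18 falls in the 17-18 band.
Grid: Level 17-18 × Category A = 1740-1920 days.

1740-1920 days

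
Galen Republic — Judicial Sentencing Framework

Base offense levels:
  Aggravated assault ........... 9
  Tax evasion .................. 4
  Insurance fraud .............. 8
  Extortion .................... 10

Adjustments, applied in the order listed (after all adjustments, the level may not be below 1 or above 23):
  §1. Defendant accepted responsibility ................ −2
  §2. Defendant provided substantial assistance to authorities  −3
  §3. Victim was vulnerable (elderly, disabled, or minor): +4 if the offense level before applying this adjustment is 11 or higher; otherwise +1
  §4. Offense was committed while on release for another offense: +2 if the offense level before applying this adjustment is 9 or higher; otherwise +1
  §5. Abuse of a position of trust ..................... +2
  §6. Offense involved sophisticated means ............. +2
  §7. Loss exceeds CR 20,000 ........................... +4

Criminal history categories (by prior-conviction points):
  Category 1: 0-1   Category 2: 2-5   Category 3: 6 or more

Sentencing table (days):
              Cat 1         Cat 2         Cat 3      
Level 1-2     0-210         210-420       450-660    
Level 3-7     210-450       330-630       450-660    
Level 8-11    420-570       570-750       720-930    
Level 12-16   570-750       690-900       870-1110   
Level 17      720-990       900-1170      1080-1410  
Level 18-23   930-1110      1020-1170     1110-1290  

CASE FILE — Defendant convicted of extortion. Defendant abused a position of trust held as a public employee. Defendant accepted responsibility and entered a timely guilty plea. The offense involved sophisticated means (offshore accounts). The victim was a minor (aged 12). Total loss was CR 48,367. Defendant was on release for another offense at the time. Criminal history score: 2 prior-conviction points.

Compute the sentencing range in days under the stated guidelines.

1020-1170 days

Base offense level for extortion: 10.
§1 applies: 10 − 2 = 8.
§2 does not apply.
§3 applies (level before this adjustment is 8 < 11, so +1): 8 + 1 = 9.
§4 applies (level before this adjustment is 9 ≥ 9, so +2): 9 + 2 = 11.
§5 applies: 11 + 2 = 13.
§6 applies: 13 + 2 = 15.
§7 applies: 15 + 4 = 19.
Final offense level: 19.
Criminal history: 2 prior points → Category 2 (2-5).
Level 19 falls in the 18-23 band.
Grid: Level 18-23 × Category 2 = 1020-1170 days.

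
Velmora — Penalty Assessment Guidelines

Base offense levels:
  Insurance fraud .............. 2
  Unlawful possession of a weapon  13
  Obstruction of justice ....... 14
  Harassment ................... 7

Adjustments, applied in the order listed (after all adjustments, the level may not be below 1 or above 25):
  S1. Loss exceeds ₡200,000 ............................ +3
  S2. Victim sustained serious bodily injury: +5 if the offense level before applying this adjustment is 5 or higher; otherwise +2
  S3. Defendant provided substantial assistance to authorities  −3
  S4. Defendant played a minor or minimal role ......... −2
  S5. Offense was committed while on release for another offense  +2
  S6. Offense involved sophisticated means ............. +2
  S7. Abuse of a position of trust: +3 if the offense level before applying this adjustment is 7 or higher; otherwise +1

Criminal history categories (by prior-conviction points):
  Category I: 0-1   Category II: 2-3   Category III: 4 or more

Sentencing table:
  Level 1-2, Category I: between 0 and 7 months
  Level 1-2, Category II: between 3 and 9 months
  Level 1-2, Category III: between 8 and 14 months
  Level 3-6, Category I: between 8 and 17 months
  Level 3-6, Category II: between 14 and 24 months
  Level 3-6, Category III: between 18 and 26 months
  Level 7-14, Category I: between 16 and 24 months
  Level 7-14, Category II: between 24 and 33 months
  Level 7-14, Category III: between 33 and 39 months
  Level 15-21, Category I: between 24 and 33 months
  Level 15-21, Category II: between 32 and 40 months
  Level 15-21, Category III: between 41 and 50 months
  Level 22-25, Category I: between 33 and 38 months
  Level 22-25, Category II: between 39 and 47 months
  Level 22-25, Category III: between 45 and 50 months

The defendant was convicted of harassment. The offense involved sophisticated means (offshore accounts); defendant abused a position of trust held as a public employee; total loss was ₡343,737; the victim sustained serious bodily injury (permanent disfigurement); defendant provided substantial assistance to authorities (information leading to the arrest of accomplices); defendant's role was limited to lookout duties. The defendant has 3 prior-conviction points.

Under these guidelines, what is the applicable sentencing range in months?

32-40 months

Base offense level for harassment: 7.
S1 applies: 7 + 3 = 10.
S2 applies (level before this adjustment is 10 ≥ 5, so +5): 10 + 5 = 15.
S3 applies: 15 − 3 = 12.
S4 applies: 12 − 2 = 10.
S6 applies: 10 + 2 = 12.
S7 applies (level before this adjustment is 12 ≥ 7, so +3): 12 + 3 = 15.
Final offense level: 15.
Criminal history: 3 prior points → Category II (2-3).
Level 15 falls in the 15-21 band.
Grid: Level 15-21 × Category II = 32-40 months.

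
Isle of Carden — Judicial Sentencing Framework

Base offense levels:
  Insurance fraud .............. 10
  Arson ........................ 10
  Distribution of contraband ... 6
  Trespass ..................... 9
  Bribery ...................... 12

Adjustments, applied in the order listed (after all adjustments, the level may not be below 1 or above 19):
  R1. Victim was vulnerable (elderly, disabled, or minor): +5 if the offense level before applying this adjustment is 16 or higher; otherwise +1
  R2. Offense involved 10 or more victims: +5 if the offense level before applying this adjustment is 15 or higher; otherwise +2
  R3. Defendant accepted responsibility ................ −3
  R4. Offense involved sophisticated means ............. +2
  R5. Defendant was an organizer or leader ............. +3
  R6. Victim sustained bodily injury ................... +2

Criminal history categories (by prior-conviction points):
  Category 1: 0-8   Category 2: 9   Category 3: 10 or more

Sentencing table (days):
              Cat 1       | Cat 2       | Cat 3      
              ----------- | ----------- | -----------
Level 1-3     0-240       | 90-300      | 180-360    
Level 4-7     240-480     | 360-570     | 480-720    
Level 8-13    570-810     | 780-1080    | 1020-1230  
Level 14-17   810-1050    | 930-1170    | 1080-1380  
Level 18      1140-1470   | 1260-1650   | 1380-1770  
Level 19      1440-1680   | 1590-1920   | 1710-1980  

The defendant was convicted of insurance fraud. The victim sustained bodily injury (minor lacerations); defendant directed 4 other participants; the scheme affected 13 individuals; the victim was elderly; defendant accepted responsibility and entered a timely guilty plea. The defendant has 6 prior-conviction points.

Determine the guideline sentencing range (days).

810-1050 days

Base offense level for insurance fraud: 10.
R1 applies (level before this adjustment is 10 < 16, so +1): 10 + 1 = 11.
R2 applies (level before this adjustment is 11 < 15, so +2): 11 + 2 = 13.
R3 applies: 13 − 3 = 10.
R5 applies: 10 + 3 = 13.
R6 applies: 13 + 2 = 15.
Final offense level: 15.
Criminal history: 6 prior points → Category 1 (0-8).
Level 15 falls in the 14-17 band.
Grid: Level 14-17 × Category 1 = 810-1050 days.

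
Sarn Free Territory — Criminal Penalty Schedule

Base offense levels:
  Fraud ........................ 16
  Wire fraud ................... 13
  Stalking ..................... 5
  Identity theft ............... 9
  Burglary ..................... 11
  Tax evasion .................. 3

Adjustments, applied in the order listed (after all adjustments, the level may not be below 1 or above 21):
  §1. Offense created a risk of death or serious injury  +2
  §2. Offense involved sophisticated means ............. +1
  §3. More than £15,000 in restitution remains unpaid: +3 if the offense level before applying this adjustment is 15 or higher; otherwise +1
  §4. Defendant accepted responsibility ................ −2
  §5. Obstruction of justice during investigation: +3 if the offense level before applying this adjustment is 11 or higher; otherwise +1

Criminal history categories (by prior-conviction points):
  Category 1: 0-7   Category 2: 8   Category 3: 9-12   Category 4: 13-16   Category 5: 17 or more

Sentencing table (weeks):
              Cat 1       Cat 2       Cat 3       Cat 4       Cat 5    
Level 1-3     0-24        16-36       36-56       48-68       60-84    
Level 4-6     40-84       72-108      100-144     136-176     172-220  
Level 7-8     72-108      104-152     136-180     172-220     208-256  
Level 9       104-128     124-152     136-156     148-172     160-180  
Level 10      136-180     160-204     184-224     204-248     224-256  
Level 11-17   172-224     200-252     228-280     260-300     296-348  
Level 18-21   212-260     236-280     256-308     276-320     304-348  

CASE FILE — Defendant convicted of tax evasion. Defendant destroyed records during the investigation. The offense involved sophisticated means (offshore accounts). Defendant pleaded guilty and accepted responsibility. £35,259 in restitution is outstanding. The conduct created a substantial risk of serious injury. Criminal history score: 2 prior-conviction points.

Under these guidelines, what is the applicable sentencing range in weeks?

40-84 weeks

Base offense level for tax evasion: 3.
§1 applies: 3 + 2 = 5.
§2 applies: 5 + 1 = 6.
§3 applies (level before this adjustment is 6 < 15, so +1): 6 + 1 = 7.
§4 applies: 7 − 2 = 5.
§5 applies (level before this adjustment is 5 < 11, so +1): 5 + 1 = 6.
Final offense level: 6.
Criminal history: 2 prior points → Category 1 (0-7).
Level 6 falls in the 4-6 band.
Grid: Level 4-6 × Category 1 = 40-84 weeks.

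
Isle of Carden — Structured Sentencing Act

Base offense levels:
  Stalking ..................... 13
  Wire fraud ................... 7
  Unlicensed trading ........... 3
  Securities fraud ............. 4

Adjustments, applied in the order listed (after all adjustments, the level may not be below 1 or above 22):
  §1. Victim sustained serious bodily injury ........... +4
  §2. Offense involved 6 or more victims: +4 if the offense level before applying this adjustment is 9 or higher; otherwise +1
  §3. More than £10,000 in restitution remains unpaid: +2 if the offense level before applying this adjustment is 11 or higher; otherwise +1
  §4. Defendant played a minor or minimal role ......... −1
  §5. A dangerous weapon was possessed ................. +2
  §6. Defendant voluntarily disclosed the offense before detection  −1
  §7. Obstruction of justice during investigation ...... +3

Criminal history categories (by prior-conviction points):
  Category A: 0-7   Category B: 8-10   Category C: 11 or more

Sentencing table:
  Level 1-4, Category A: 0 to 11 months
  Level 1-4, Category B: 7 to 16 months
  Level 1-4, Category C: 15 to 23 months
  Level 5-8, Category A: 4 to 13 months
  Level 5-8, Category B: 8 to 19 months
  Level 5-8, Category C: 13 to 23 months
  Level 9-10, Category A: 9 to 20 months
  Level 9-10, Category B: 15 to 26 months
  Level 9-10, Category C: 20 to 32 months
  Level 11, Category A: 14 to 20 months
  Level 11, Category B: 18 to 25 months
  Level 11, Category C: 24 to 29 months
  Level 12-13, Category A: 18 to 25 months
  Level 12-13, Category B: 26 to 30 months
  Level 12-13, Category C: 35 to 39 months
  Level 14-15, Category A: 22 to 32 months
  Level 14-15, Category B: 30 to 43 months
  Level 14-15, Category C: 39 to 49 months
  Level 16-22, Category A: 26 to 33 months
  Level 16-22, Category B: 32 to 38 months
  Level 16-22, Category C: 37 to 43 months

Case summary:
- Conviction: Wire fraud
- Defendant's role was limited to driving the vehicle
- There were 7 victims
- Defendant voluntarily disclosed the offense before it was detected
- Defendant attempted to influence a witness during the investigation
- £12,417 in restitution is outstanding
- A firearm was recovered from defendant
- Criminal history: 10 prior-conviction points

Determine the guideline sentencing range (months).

Base offense level for wire fraud: 7.
§2 applies (level before this adjustment is 7 < 9, so +1): 7 + 1 = 8.
§3 applies (level before this adjustment is 8 < 11, so +1): 8 + 1 = 9.
§4 applies: 9 − 1 = 8.
§5 applies: 8 + 2 = 10.
§6 applies: 10 − 1 = 9.
§7 applies: 9 + 3 = 12.
Final offense level: 12.
Criminal history: 10 prior points → Category B (8-10).
Level 12 falls in the 12-13 band.
Grid: Level 12-13 × Category B = 26-30 months.

26-30 months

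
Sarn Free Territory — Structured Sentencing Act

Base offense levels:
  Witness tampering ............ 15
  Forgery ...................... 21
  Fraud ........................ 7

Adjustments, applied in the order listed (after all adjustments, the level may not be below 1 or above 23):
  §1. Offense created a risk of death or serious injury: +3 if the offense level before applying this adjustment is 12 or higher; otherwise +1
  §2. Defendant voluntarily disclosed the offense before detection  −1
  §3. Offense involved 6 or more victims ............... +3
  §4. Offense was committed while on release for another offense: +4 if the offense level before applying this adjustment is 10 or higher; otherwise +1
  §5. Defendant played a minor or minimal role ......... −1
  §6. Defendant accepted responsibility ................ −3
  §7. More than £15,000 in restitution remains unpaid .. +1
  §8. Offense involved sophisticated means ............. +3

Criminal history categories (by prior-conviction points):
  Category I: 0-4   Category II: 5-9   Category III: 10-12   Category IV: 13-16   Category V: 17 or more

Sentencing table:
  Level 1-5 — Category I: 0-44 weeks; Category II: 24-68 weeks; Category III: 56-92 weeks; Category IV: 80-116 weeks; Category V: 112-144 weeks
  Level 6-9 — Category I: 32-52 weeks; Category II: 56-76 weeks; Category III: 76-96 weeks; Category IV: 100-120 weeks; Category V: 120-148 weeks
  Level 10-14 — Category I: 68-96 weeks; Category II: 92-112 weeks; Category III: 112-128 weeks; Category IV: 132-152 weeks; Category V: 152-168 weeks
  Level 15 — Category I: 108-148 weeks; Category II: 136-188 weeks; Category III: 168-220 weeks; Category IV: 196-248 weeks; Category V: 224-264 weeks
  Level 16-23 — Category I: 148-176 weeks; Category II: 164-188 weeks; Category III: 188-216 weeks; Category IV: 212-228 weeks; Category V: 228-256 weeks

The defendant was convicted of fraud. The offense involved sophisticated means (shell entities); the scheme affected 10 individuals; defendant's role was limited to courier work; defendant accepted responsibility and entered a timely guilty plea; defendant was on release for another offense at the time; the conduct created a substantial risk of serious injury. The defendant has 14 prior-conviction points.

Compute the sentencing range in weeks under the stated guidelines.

Base offense level for fraud: 7.
§1 applies (level before this adjustment is 7 < 12, so +1): 7 + 1 = 8.
§2 does not apply.
§3 applies: 8 + 3 = 11.
§4 applies (level before this adjustment is 11 ≥ 10, so +4): 11 + 4 = 15.
§5 applies: 15 − 1 = 14.
§6 applies: 14 − 3 = 11.
§7 does not apply.
§8 applies: 11 + 3 = 14.
Final offense level: 14.
Criminal history: 14 prior points → Category IV (13-16).
Level 14 falls in the 10-14 band.
Grid: Level 10-14 × Category IV = 132-152 weeks.

132-152 weeks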